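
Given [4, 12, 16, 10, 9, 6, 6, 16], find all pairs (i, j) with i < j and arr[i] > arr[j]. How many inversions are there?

Finding inversions in [4, 12, 16, 10, 9, 6, 6, 16]:

(1, 3): arr[1]=12 > arr[3]=10
(1, 4): arr[1]=12 > arr[4]=9
(1, 5): arr[1]=12 > arr[5]=6
(1, 6): arr[1]=12 > arr[6]=6
(2, 3): arr[2]=16 > arr[3]=10
(2, 4): arr[2]=16 > arr[4]=9
(2, 5): arr[2]=16 > arr[5]=6
(2, 6): arr[2]=16 > arr[6]=6
(3, 4): arr[3]=10 > arr[4]=9
(3, 5): arr[3]=10 > arr[5]=6
(3, 6): arr[3]=10 > arr[6]=6
(4, 5): arr[4]=9 > arr[5]=6
(4, 6): arr[4]=9 > arr[6]=6

Total inversions: 13

The array has 13 inversion(s): (1,3), (1,4), (1,5), (1,6), (2,3), (2,4), (2,5), (2,6), (3,4), (3,5), (3,6), (4,5), (4,6). Each pair (i,j) satisfies i < j and arr[i] > arr[j].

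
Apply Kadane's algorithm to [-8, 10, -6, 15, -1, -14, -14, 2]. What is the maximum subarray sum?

Using Kadane's algorithm on [-8, 10, -6, 15, -1, -14, -14, 2]:

Scanning through the array:
Position 1 (value 10): max_ending_here = 10, max_so_far = 10
Position 2 (value -6): max_ending_here = 4, max_so_far = 10
Position 3 (value 15): max_ending_here = 19, max_so_far = 19
Position 4 (value -1): max_ending_here = 18, max_so_far = 19
Position 5 (value -14): max_ending_here = 4, max_so_far = 19
Position 6 (value -14): max_ending_here = -10, max_so_far = 19
Position 7 (value 2): max_ending_here = 2, max_so_far = 19

Maximum subarray: [10, -6, 15]
Maximum sum: 19

The maximum subarray is [10, -6, 15] with sum 19. This subarray runs from index 1 to index 3.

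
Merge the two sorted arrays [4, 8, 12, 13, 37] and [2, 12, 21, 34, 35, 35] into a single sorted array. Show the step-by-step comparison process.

Merging process:

Compare 4 vs 2: take 2 from right. Merged: [2]
Compare 4 vs 12: take 4 from left. Merged: [2, 4]
Compare 8 vs 12: take 8 from left. Merged: [2, 4, 8]
Compare 12 vs 12: take 12 from left. Merged: [2, 4, 8, 12]
Compare 13 vs 12: take 12 from right. Merged: [2, 4, 8, 12, 12]
Compare 13 vs 21: take 13 from left. Merged: [2, 4, 8, 12, 12, 13]
Compare 37 vs 21: take 21 from right. Merged: [2, 4, 8, 12, 12, 13, 21]
Compare 37 vs 34: take 34 from right. Merged: [2, 4, 8, 12, 12, 13, 21, 34]
Compare 37 vs 35: take 35 from right. Merged: [2, 4, 8, 12, 12, 13, 21, 34, 35]
Compare 37 vs 35: take 35 from right. Merged: [2, 4, 8, 12, 12, 13, 21, 34, 35, 35]
Append remaining from left: [37]. Merged: [2, 4, 8, 12, 12, 13, 21, 34, 35, 35, 37]

Final merged array: [2, 4, 8, 12, 12, 13, 21, 34, 35, 35, 37]
Total comparisons: 10

The merged array is [2, 4, 8, 12, 12, 13, 21, 34, 35, 35, 37], requiring 10 comparisons. The merge step runs in O(n) time where n is the total number of elements.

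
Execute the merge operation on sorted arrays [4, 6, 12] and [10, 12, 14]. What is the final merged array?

Merging process:

Compare 4 vs 10: take 4 from left. Merged: [4]
Compare 6 vs 10: take 6 from left. Merged: [4, 6]
Compare 12 vs 10: take 10 from right. Merged: [4, 6, 10]
Compare 12 vs 12: take 12 from left. Merged: [4, 6, 10, 12]
Append remaining from right: [12, 14]. Merged: [4, 6, 10, 12, 12, 14]

Final merged array: [4, 6, 10, 12, 12, 14]
Total comparisons: 4

The merged array is [4, 6, 10, 12, 12, 14], requiring 4 comparisons. The merge step runs in O(n) time where n is the total number of elements.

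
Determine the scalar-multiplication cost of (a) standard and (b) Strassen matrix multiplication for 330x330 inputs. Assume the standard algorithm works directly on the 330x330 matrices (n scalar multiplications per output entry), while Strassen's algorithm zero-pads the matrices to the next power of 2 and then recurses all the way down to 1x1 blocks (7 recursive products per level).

Matrix multiplication for 330x330 matrices:

Strassen's algorithm requires power-of-2 dimensions. Pad 330x330 to 512x512 (next power of 2).

Standard algorithm: 330^3 = 35937000 multiplications
Strassen's algorithm: 7^(log2(512)) = 7^9 = 40353607 multiplications
Difference: 35937000 - 40353607 = -4416607 (Strassen uses MORE here due to padding overhead — for small or just-over-power-of-2 n, padding can outweigh the per-level savings)

Standard: 35937000 multiplications (330^3). Strassen: 40353607 multiplications (7^9, after padding to 512x512). Strassen reduces 8 recursive multiplications to 7 at each level.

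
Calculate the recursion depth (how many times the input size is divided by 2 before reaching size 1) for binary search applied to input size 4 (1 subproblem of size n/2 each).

For divide and conquer with division factor 2:

Problem sizes at each level:
Level 0: 4
Level 1: 2
Level 2: 1

The root is level 0 and the size-1 base case is level 2 (the tree spans levels 0 through 2, i.e. 3 levels counting the root), so the depth is the number of divisions: log_2(4) = 2

The recursion tree depth is log_2(4) = 2. At each level, the problem size is divided by 2, so it takes 2 divisions to reduce to a base case of size 1. The algorithm makes 1 recursive call at each level.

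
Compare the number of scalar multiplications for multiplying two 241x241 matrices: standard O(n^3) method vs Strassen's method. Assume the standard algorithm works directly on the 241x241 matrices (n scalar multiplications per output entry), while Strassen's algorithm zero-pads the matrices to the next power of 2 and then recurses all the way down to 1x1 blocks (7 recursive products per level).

Matrix multiplication for 241x241 matrices:

Strassen's algorithm requires power-of-2 dimensions. Pad 241x241 to 256x256 (next power of 2).

Standard algorithm: 241^3 = 13997521 multiplications
Strassen's algorithm: 7^(log2(256)) = 7^8 = 5764801 multiplications
Savings: 13997521 - 5764801 = 8232720 multiplications

Standard: 13997521 multiplications (241^3). Strassen: 5764801 multiplications (7^8, after padding to 256x256). Strassen reduces 8 recursive multiplications to 7 at each level.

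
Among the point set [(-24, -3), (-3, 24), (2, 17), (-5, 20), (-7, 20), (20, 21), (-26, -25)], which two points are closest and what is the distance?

Computing all pairwise distances among 7 points:

d((-24, -3), (-3, 24)) = 34.2053
d((-24, -3), (2, 17)) = 32.8024
d((-24, -3), (-5, 20)) = 29.8329
d((-24, -3), (-7, 20)) = 28.6007
d((-24, -3), (20, 21)) = 50.1199
d((-24, -3), (-26, -25)) = 22.0907
d((-3, 24), (2, 17)) = 8.6023
d((-3, 24), (-5, 20)) = 4.4721
d((-3, 24), (-7, 20)) = 5.6569
d((-3, 24), (20, 21)) = 23.1948
d((-3, 24), (-26, -25)) = 54.1295
d((2, 17), (-5, 20)) = 7.6158
d((2, 17), (-7, 20)) = 9.4868
d((2, 17), (20, 21)) = 18.4391
d((2, 17), (-26, -25)) = 50.4777
d((-5, 20), (-7, 20)) = 2.0 <-- minimum
d((-5, 20), (20, 21)) = 25.02
d((-5, 20), (-26, -25)) = 49.6588
d((-7, 20), (20, 21)) = 27.0185
d((-7, 20), (-26, -25)) = 48.8467
d((20, 21), (-26, -25)) = 65.0538

Closest pair: (-5, 20) and (-7, 20) with distance 2.0

The closest pair is (-5, 20) and (-7, 20) with Euclidean distance 2.0. For 7 points, brute-force pairwise comparison is shown above. For large n, the divide-and-conquer algorithm (sort by x, recurse on halves, check the dividing strip) achieves O(n log n).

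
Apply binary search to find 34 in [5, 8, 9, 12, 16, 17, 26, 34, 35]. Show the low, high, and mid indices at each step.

Binary search for 34 in [5, 8, 9, 12, 16, 17, 26, 34, 35]:

lo=0, hi=8, mid=4, arr[mid]=16 -> 16 < 34, search right half
lo=5, hi=8, mid=6, arr[mid]=26 -> 26 < 34, search right half
lo=7, hi=8, mid=7, arr[mid]=34 -> Found target at index 7!

Binary search finds 34 at index 7 after 3 comparisons. The search repeatedly halves the search space by comparing with the middle element.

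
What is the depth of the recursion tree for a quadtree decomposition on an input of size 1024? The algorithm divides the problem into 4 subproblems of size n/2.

For divide and conquer with division factor 2:

Problem sizes at each level:
Level 0: 1024
Level 1: 512
Level 2: 256
Level 3: 128
Level 4: 64
Level 5: 32
Level 6: 16
Level 7: 8
Level 8: 4
Level 9: 2
Level 10: 1

The root is level 0 and the size-1 base case is level 10 (the tree spans levels 0 through 10, i.e. 11 levels counting the root), so the depth is the number of divisions: log_2(1024) = 10

The recursion tree depth is log_2(1024) = 10. At each level, the problem size is divided by 2, so it takes 10 divisions to reduce to a base case of size 1. The algorithm makes 4 recursive calls at each level.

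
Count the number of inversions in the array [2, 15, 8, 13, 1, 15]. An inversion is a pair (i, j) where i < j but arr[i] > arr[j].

Finding inversions in [2, 15, 8, 13, 1, 15]:

(0, 4): arr[0]=2 > arr[4]=1
(1, 2): arr[1]=15 > arr[2]=8
(1, 3): arr[1]=15 > arr[3]=13
(1, 4): arr[1]=15 > arr[4]=1
(2, 4): arr[2]=8 > arr[4]=1
(3, 4): arr[3]=13 > arr[4]=1

Total inversions: 6

The array has 6 inversion(s): (0,4), (1,2), (1,3), (1,4), (2,4), (3,4). Each pair (i,j) satisfies i < j and arr[i] > arr[j].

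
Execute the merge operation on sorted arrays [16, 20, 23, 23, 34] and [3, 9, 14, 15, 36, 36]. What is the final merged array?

Merging process:

Compare 16 vs 3: take 3 from right. Merged: [3]
Compare 16 vs 9: take 9 from right. Merged: [3, 9]
Compare 16 vs 14: take 14 from right. Merged: [3, 9, 14]
Compare 16 vs 15: take 15 from right. Merged: [3, 9, 14, 15]
Compare 16 vs 36: take 16 from left. Merged: [3, 9, 14, 15, 16]
Compare 20 vs 36: take 20 from left. Merged: [3, 9, 14, 15, 16, 20]
Compare 23 vs 36: take 23 from left. Merged: [3, 9, 14, 15, 16, 20, 23]
Compare 23 vs 36: take 23 from left. Merged: [3, 9, 14, 15, 16, 20, 23, 23]
Compare 34 vs 36: take 34 from left. Merged: [3, 9, 14, 15, 16, 20, 23, 23, 34]
Append remaining from right: [36, 36]. Merged: [3, 9, 14, 15, 16, 20, 23, 23, 34, 36, 36]

Final merged array: [3, 9, 14, 15, 16, 20, 23, 23, 34, 36, 36]
Total comparisons: 9

The merged array is [3, 9, 14, 15, 16, 20, 23, 23, 34, 36, 36], requiring 9 comparisons. The merge step runs in O(n) time where n is the total number of elements.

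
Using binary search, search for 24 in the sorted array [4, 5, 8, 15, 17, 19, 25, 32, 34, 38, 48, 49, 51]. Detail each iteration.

Binary search for 24 in [4, 5, 8, 15, 17, 19, 25, 32, 34, 38, 48, 49, 51]:

lo=0, hi=12, mid=6, arr[mid]=25 -> 25 > 24, search left half
lo=0, hi=5, mid=2, arr[mid]=8 -> 8 < 24, search right half
lo=3, hi=5, mid=4, arr[mid]=17 -> 17 < 24, search right half
lo=5, hi=5, mid=5, arr[mid]=19 -> 19 < 24, search right half
lo=6 > hi=5, target 24 not found

Binary search determines that 24 is not in the array after 4 comparisons. The search space was exhausted without finding the target.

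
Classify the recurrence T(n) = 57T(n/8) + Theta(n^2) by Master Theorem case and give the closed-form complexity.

Master Theorem for T(n) = 57T(n/8) + O(n^2):

a = 57, b = 8, c = 2
log_b(a) = log_8(57) = 1.9443

Case 3: c = 2 > log_8(57) = 1.9443
T(n) = O(n^2) = O(n^2)

For T(n) = 57T(n/8) + O(n^2): log_8(57) = 1.9443. This is Case 3 of the Master Theorem (c > log_b(a), work dominated by root), giving O(n^2).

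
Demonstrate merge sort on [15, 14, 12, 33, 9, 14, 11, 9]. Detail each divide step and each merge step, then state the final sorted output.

Merge sort trace:

Split: [15, 14, 12, 33, 9, 14, 11, 9] -> [15, 14, 12, 33] and [9, 14, 11, 9]
  Split: [15, 14, 12, 33] -> [15, 14] and [12, 33]
    Split: [15, 14] -> [15] and [14]
    Merge: [15] + [14] -> [14, 15]
    Split: [12, 33] -> [12] and [33]
    Merge: [12] + [33] -> [12, 33]
  Merge: [14, 15] + [12, 33] -> [12, 14, 15, 33]
  Split: [9, 14, 11, 9] -> [9, 14] and [11, 9]
    Split: [9, 14] -> [9] and [14]
    Merge: [9] + [14] -> [9, 14]
    Split: [11, 9] -> [11] and [9]
    Merge: [11] + [9] -> [9, 11]
  Merge: [9, 14] + [9, 11] -> [9, 9, 11, 14]
Merge: [12, 14, 15, 33] + [9, 9, 11, 14] -> [9, 9, 11, 12, 14, 14, 15, 33]

Final sorted array: [9, 9, 11, 12, 14, 14, 15, 33]

The merge sort proceeds by recursively splitting the array and merging sorted halves.
After all merges, the sorted array is [9, 9, 11, 12, 14, 14, 15, 33].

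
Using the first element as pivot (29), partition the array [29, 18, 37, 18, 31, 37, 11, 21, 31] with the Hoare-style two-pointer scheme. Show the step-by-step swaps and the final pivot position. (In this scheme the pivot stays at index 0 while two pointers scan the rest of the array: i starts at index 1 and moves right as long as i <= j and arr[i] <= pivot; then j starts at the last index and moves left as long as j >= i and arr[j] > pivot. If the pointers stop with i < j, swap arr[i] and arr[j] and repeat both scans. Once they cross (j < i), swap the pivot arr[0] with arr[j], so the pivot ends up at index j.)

Hoare-style two-pointer partition with pivot = 29:

Initial array: [29, 18, 37, 18, 31, 37, 11, 21, 31]

Pointers start at i = 1, j = 8.
i stops at index 2 (arr[2]=37 > 29), j stops at index 7 (arr[7]=21 <= 29): swap arr[2] and arr[7], array becomes [29, 18, 21, 18, 31, 37, 11, 37, 31]
i stops at index 4 (arr[4]=31 > 29), j stops at index 6 (arr[6]=11 <= 29): swap arr[4] and arr[6], array becomes [29, 18, 21, 18, 11, 37, 31, 37, 31]
i ends at 5, j ends at 4: the pointers have crossed (j < i), so scanning stops.

Swap pivot arr[0] with arr[4] to place pivot at position 4: [11, 18, 21, 18, 29, 37, 31, 37, 31]
Pivot position: 4

After partitioning with pivot 29, the array becomes [11, 18, 21, 18, 29, 37, 31, 37, 31]. The pivot is placed at index 4. All elements to the left of the pivot are <= 29, and all elements to the right are > 29.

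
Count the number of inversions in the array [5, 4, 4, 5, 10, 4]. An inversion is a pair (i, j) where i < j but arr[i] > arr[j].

Finding inversions in [5, 4, 4, 5, 10, 4]:

(0, 1): arr[0]=5 > arr[1]=4
(0, 2): arr[0]=5 > arr[2]=4
(0, 5): arr[0]=5 > arr[5]=4
(3, 5): arr[3]=5 > arr[5]=4
(4, 5): arr[4]=10 > arr[5]=4

Total inversions: 5

The array has 5 inversion(s): (0,1), (0,2), (0,5), (3,5), (4,5). Each pair (i,j) satisfies i < j and arr[i] > arr[j].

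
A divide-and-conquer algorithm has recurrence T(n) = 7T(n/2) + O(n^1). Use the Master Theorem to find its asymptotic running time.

Master Theorem for T(n) = 7T(n/2) + O(n^1):

a = 7, b = 2, c = 1
log_b(a) = log_2(7) = 2.8074

Case 1: c = 1 < log_2(7) = 2.8074
T(n) = O(n^(log_2 7))

For T(n) = 7T(n/2) + O(n^1): log_2(7) = 2.8074. This is Case 1 of the Master Theorem (c < log_b(a), work dominated by leaves), giving O(n^(log_2 7)).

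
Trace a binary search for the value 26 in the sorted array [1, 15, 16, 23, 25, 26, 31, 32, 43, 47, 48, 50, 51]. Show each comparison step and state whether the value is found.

Binary search for 26 in [1, 15, 16, 23, 25, 26, 31, 32, 43, 47, 48, 50, 51]:

lo=0, hi=12, mid=6, arr[mid]=31 -> 31 > 26, search left half
lo=0, hi=5, mid=2, arr[mid]=16 -> 16 < 26, search right half
lo=3, hi=5, mid=4, arr[mid]=25 -> 25 < 26, search right half
lo=5, hi=5, mid=5, arr[mid]=26 -> Found target at index 5!

Binary search finds 26 at index 5 after 4 comparisons. The search repeatedly halves the search space by comparing with the middle element.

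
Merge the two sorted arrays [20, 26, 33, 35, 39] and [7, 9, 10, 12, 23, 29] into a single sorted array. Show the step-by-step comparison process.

Merging process:

Compare 20 vs 7: take 7 from right. Merged: [7]
Compare 20 vs 9: take 9 from right. Merged: [7, 9]
Compare 20 vs 10: take 10 from right. Merged: [7, 9, 10]
Compare 20 vs 12: take 12 from right. Merged: [7, 9, 10, 12]
Compare 20 vs 23: take 20 from left. Merged: [7, 9, 10, 12, 20]
Compare 26 vs 23: take 23 from right. Merged: [7, 9, 10, 12, 20, 23]
Compare 26 vs 29: take 26 from left. Merged: [7, 9, 10, 12, 20, 23, 26]
Compare 33 vs 29: take 29 from right. Merged: [7, 9, 10, 12, 20, 23, 26, 29]
Append remaining from left: [33, 35, 39]. Merged: [7, 9, 10, 12, 20, 23, 26, 29, 33, 35, 39]

Final merged array: [7, 9, 10, 12, 20, 23, 26, 29, 33, 35, 39]
Total comparisons: 8

The merged array is [7, 9, 10, 12, 20, 23, 26, 29, 33, 35, 39], requiring 8 comparisons. The merge step runs in O(n) time where n is the total number of elements.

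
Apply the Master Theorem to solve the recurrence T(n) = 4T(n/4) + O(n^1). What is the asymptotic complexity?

Master Theorem for T(n) = 4T(n/4) + O(n^1):

a = 4, b = 4, c = 1
log_b(a) = log_4(4) = 1.0000

Case 2: c = 1 = log_4(4) = 1.0000
T(n) = O(n^1 log n) = O(n log n)

For T(n) = 4T(n/4) + O(n^1): log_4(4) = 1.0000. This is Case 2 of the Master Theorem (c = log_b(a), equal work at all levels), giving O(n log n).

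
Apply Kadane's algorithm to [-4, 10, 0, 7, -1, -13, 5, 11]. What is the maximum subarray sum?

Using Kadane's algorithm on [-4, 10, 0, 7, -1, -13, 5, 11]:

Scanning through the array:
Position 1 (value 10): max_ending_here = 10, max_so_far = 10
Position 2 (value 0): max_ending_here = 10, max_so_far = 10
Position 3 (value 7): max_ending_here = 17, max_so_far = 17
Position 4 (value -1): max_ending_here = 16, max_so_far = 17
Position 5 (value -13): max_ending_here = 3, max_so_far = 17
Position 6 (value 5): max_ending_here = 8, max_so_far = 17
Position 7 (value 11): max_ending_here = 19, max_so_far = 19

Maximum subarray: [10, 0, 7, -1, -13, 5, 11]
Maximum sum: 19

The maximum subarray is [10, 0, 7, -1, -13, 5, 11] with sum 19. This subarray runs from index 1 to index 7.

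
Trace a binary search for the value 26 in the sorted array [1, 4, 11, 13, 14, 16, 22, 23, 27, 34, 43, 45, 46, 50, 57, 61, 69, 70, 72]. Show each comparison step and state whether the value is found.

Binary search for 26 in [1, 4, 11, 13, 14, 16, 22, 23, 27, 34, 43, 45, 46, 50, 57, 61, 69, 70, 72]:

lo=0, hi=18, mid=9, arr[mid]=34 -> 34 > 26, search left half
lo=0, hi=8, mid=4, arr[mid]=14 -> 14 < 26, search right half
lo=5, hi=8, mid=6, arr[mid]=22 -> 22 < 26, search right half
lo=7, hi=8, mid=7, arr[mid]=23 -> 23 < 26, search right half
lo=8, hi=8, mid=8, arr[mid]=27 -> 27 > 26, search left half
lo=8 > hi=7, target 26 not found

Binary search determines that 26 is not in the array after 5 comparisons. The search space was exhausted without finding the target.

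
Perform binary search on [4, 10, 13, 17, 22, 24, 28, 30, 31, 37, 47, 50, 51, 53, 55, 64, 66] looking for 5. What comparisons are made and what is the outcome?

Binary search for 5 in [4, 10, 13, 17, 22, 24, 28, 30, 31, 37, 47, 50, 51, 53, 55, 64, 66]:

lo=0, hi=16, mid=8, arr[mid]=31 -> 31 > 5, search left half
lo=0, hi=7, mid=3, arr[mid]=17 -> 17 > 5, search left half
lo=0, hi=2, mid=1, arr[mid]=10 -> 10 > 5, search left half
lo=0, hi=0, mid=0, arr[mid]=4 -> 4 < 5, search right half
lo=1 > hi=0, target 5 not found

Binary search determines that 5 is not in the array after 4 comparisons. The search space was exhausted without finding the target.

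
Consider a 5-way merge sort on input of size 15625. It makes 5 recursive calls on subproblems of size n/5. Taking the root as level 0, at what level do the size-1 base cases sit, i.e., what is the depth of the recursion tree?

For divide and conquer with division factor 5:

Problem sizes at each level:
Level 0: 15625
Level 1: 3125
Level 2: 625
Level 3: 125
Level 4: 25
Level 5: 5
Level 6: 1

The root is level 0 and the size-1 base case is level 6 (the tree spans levels 0 through 6, i.e. 7 levels counting the root), so the depth is the number of divisions: log_5(15625) = 6

The recursion tree depth is log_5(15625) = 6. At each level, the problem size is divided by 5, so it takes 6 divisions to reduce to a base case of size 1. The algorithm makes 5 recursive calls at each level.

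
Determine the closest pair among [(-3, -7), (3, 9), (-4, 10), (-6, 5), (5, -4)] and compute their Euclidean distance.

Computing all pairwise distances among 5 points:

d((-3, -7), (3, 9)) = 17.088
d((-3, -7), (-4, 10)) = 17.0294
d((-3, -7), (-6, 5)) = 12.3693
d((-3, -7), (5, -4)) = 8.544
d((3, 9), (-4, 10)) = 7.0711
d((3, 9), (-6, 5)) = 9.8489
d((3, 9), (5, -4)) = 13.1529
d((-4, 10), (-6, 5)) = 5.3852 <-- minimum
d((-4, 10), (5, -4)) = 16.6433
d((-6, 5), (5, -4)) = 14.2127

Closest pair: (-4, 10) and (-6, 5) with distance 5.3852

The closest pair is (-4, 10) and (-6, 5) with Euclidean distance 5.3852. For 5 points, brute-force pairwise comparison is shown above. For large n, the divide-and-conquer algorithm (sort by x, recurse on halves, check the dividing strip) achieves O(n log n).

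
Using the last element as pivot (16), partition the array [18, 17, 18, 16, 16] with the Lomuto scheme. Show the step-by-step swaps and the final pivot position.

Lomuto partition with pivot = 16:

Initial array: [18, 17, 18, 16, 16]

arr[0]=18 > 16: no swap
arr[1]=17 > 16: no swap
arr[2]=18 > 16: no swap
arr[3]=16 <= 16: swap with position 0, array becomes [16, 17, 18, 18, 16]

Place pivot at position 1: [16, 16, 18, 18, 17]
Pivot position: 1

After partitioning with pivot 16, the array becomes [16, 16, 18, 18, 17]. The pivot is placed at index 1. All elements to the left of the pivot are <= 16, and all elements to the right are > 16.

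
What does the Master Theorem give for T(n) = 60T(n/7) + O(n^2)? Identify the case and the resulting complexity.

Master Theorem for T(n) = 60T(n/7) + O(n^2):

a = 60, b = 7, c = 2
log_b(a) = log_7(60) = 2.1041

Case 1: c = 2 < log_7(60) = 2.1041
T(n) = O(n^(log_7 60))

For T(n) = 60T(n/7) + O(n^2): log_7(60) = 2.1041. This is Case 1 of the Master Theorem (c < log_b(a), work dominated by leaves), giving O(n^(log_7 60)).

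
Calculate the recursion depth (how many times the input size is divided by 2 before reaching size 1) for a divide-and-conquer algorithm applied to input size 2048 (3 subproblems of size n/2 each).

For divide and conquer with division factor 2:

Problem sizes at each level:
Level 0: 2048
Level 1: 1024
Level 2: 512
Level 3: 256
Level 4: 128
Level 5: 64
Level 6: 32
Level 7: 16
Level 8: 8
Level 9: 4
Level 10: 2
Level 11: 1

The root is level 0 and the size-1 base case is level 11 (the tree spans levels 0 through 11, i.e. 12 levels counting the root), so the depth is the number of divisions: log_2(2048) = 11

The recursion tree depth is log_2(2048) = 11. At each level, the problem size is divided by 2, so it takes 11 divisions to reduce to a base case of size 1. The algorithm makes 3 recursive calls at each level.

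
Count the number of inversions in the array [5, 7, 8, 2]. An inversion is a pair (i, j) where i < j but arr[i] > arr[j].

Finding inversions in [5, 7, 8, 2]:

(0, 3): arr[0]=5 > arr[3]=2
(1, 3): arr[1]=7 > arr[3]=2
(2, 3): arr[2]=8 > arr[3]=2

Total inversions: 3

The array has 3 inversion(s): (0,3), (1,3), (2,3). Each pair (i,j) satisfies i < j and arr[i] > arr[j].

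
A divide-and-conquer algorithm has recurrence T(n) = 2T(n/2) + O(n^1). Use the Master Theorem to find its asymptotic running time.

Master Theorem for T(n) = 2T(n/2) + O(n^1):

a = 2, b = 2, c = 1
log_b(a) = log_2(2) = 1.0000

Case 2: c = 1 = log_2(2) = 1.0000
T(n) = O(n^1 log n) = O(n log n)

For T(n) = 2T(n/2) + O(n^1): log_2(2) = 1.0000. This is Case 2 of the Master Theorem (c = log_b(a), equal work at all levels), giving O(n log n).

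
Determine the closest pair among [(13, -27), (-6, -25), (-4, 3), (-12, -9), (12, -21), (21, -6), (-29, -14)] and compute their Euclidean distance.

Computing all pairwise distances among 7 points:

d((13, -27), (-6, -25)) = 19.105
d((13, -27), (-4, 3)) = 34.4819
d((13, -27), (-12, -9)) = 30.8058
d((13, -27), (12, -21)) = 6.0828 <-- minimum
d((13, -27), (21, -6)) = 22.4722
d((13, -27), (-29, -14)) = 43.9659
d((-6, -25), (-4, 3)) = 28.0713
d((-6, -25), (-12, -9)) = 17.088
d((-6, -25), (12, -21)) = 18.4391
d((-6, -25), (21, -6)) = 33.0151
d((-6, -25), (-29, -14)) = 25.4951
d((-4, 3), (-12, -9)) = 14.4222
d((-4, 3), (12, -21)) = 28.8444
d((-4, 3), (21, -6)) = 26.5707
d((-4, 3), (-29, -14)) = 30.2324
d((-12, -9), (12, -21)) = 26.8328
d((-12, -9), (21, -6)) = 33.1361
d((-12, -9), (-29, -14)) = 17.72
d((12, -21), (21, -6)) = 17.4929
d((12, -21), (-29, -14)) = 41.5933
d((21, -6), (-29, -14)) = 50.636

Closest pair: (13, -27) and (12, -21) with distance 6.0828

The closest pair is (13, -27) and (12, -21) with Euclidean distance 6.0828. For 7 points, brute-force pairwise comparison is shown above. For large n, the divide-and-conquer algorithm (sort by x, recurse on halves, check the dividing strip) achieves O(n log n).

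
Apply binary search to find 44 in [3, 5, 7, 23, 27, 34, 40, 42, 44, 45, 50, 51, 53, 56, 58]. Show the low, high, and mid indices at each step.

Binary search for 44 in [3, 5, 7, 23, 27, 34, 40, 42, 44, 45, 50, 51, 53, 56, 58]:

lo=0, hi=14, mid=7, arr[mid]=42 -> 42 < 44, search right half
lo=8, hi=14, mid=11, arr[mid]=51 -> 51 > 44, search left half
lo=8, hi=10, mid=9, arr[mid]=45 -> 45 > 44, search left half
lo=8, hi=8, mid=8, arr[mid]=44 -> Found target at index 8!

Binary search finds 44 at index 8 after 4 comparisons. The search repeatedly halves the search space by comparing with the middle element.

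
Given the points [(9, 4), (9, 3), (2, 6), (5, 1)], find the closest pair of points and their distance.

Computing all pairwise distances among 4 points:

d((9, 4), (9, 3)) = 1.0 <-- minimum
d((9, 4), (2, 6)) = 7.2801
d((9, 4), (5, 1)) = 5.0
d((9, 3), (2, 6)) = 7.6158
d((9, 3), (5, 1)) = 4.4721
d((2, 6), (5, 1)) = 5.831

Closest pair: (9, 4) and (9, 3) with distance 1.0

The closest pair is (9, 4) and (9, 3) with Euclidean distance 1.0. For 4 points, brute-force pairwise comparison is shown above. For large n, the divide-and-conquer algorithm (sort by x, recurse on halves, check the dividing strip) achieves O(n log n).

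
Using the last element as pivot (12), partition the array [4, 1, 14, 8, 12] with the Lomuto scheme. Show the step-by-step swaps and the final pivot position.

Lomuto partition with pivot = 12:

Initial array: [4, 1, 14, 8, 12]

arr[0]=4 <= 12: swap with position 0, array becomes [4, 1, 14, 8, 12]
arr[1]=1 <= 12: swap with position 1, array becomes [4, 1, 14, 8, 12]
arr[2]=14 > 12: no swap
arr[3]=8 <= 12: swap with position 2, array becomes [4, 1, 8, 14, 12]

Place pivot at position 3: [4, 1, 8, 12, 14]
Pivot position: 3

After partitioning with pivot 12, the array becomes [4, 1, 8, 12, 14]. The pivot is placed at index 3. All elements to the left of the pivot are <= 12, and all elements to the right are > 12.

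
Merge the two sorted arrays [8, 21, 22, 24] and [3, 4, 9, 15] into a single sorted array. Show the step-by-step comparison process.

Merging process:

Compare 8 vs 3: take 3 from right. Merged: [3]
Compare 8 vs 4: take 4 from right. Merged: [3, 4]
Compare 8 vs 9: take 8 from left. Merged: [3, 4, 8]
Compare 21 vs 9: take 9 from right. Merged: [3, 4, 8, 9]
Compare 21 vs 15: take 15 from right. Merged: [3, 4, 8, 9, 15]
Append remaining from left: [21, 22, 24]. Merged: [3, 4, 8, 9, 15, 21, 22, 24]

Final merged array: [3, 4, 8, 9, 15, 21, 22, 24]
Total comparisons: 5

The merged array is [3, 4, 8, 9, 15, 21, 22, 24], requiring 5 comparisons. The merge step runs in O(n) time where n is the total number of elements.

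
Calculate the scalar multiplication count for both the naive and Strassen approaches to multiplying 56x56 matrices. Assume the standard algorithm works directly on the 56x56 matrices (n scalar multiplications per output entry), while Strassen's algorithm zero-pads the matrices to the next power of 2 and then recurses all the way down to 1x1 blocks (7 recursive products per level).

Matrix multiplication for 56x56 matrices:

Strassen's algorithm requires power-of-2 dimensions. Pad 56x56 to 64x64 (next power of 2).

Standard algorithm: 56^3 = 175616 multiplications
Strassen's algorithm: 7^(log2(64)) = 7^6 = 117649 multiplications
Savings: 175616 - 117649 = 57967 multiplications

Standard: 175616 multiplications (56^3). Strassen: 117649 multiplications (7^6, after padding to 64x64). Strassen reduces 8 recursive multiplications to 7 at each level.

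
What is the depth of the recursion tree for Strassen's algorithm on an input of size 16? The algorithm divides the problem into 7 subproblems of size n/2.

For divide and conquer with division factor 2:

Problem sizes at each level:
Level 0: 16
Level 1: 8
Level 2: 4
Level 3: 2
Level 4: 1

The root is level 0 and the size-1 base case is level 4 (the tree spans levels 0 through 4, i.e. 5 levels counting the root), so the depth is the number of divisions: log_2(16) = 4

The recursion tree depth is log_2(16) = 4. At each level, the problem size is divided by 2, so it takes 4 divisions to reduce to a base case of size 1. The algorithm makes 7 recursive calls at each level.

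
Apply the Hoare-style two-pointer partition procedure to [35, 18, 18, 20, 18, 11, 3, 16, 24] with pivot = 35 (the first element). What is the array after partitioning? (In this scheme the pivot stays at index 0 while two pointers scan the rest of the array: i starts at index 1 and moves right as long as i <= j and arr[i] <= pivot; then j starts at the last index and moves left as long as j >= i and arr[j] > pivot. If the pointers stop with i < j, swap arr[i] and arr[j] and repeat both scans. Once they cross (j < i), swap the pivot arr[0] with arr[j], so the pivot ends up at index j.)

Hoare-style two-pointer partition with pivot = 35:

Initial array: [35, 18, 18, 20, 18, 11, 3, 16, 24]

Pointers start at i = 1, j = 8.
i ends at 9, j ends at 8: the pointers have crossed (j < i), so scanning stops.

Swap pivot arr[0] with arr[8] to place pivot at position 8: [24, 18, 18, 20, 18, 11, 3, 16, 35]
Pivot position: 8

After partitioning with pivot 35, the array becomes [24, 18, 18, 20, 18, 11, 3, 16, 35]. The pivot is placed at index 8. All elements to the left of the pivot are <= 35, and all elements to the right are > 35.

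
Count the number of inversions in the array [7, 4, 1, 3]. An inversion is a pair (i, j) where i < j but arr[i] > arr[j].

Finding inversions in [7, 4, 1, 3]:

(0, 1): arr[0]=7 > arr[1]=4
(0, 2): arr[0]=7 > arr[2]=1
(0, 3): arr[0]=7 > arr[3]=3
(1, 2): arr[1]=4 > arr[2]=1
(1, 3): arr[1]=4 > arr[3]=3

Total inversions: 5

The array has 5 inversion(s): (0,1), (0,2), (0,3), (1,2), (1,3). Each pair (i,j) satisfies i < j and arr[i] > arr[j].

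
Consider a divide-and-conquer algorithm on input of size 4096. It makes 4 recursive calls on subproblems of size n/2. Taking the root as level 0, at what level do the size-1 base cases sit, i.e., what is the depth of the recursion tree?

For divide and conquer with division factor 2:

Problem sizes at each level:
Level 0: 4096
Level 1: 2048
Level 2: 1024
Level 3: 512
Level 4: 256
Level 5: 128
Level 6: 64
Level 7: 32
Level 8: 16
Level 9: 8
Level 10: 4
Level 11: 2
Level 12: 1

The root is level 0 and the size-1 base case is level 12 (the tree spans levels 0 through 12, i.e. 13 levels counting the root), so the depth is the number of divisions: log_2(4096) = 12

The recursion tree depth is log_2(4096) = 12. At each level, the problem size is divided by 2, so it takes 12 divisions to reduce to a base case of size 1. The algorithm makes 4 recursive calls at each level.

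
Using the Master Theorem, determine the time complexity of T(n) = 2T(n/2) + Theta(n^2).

Master Theorem for T(n) = 2T(n/2) + O(n^2):

a = 2, b = 2, c = 2
log_b(a) = log_2(2) = 1.0000

Case 3: c = 2 > log_2(2) = 1.0000
T(n) = O(n^2) = O(n^2)

For T(n) = 2T(n/2) + O(n^2): log_2(2) = 1.0000. This is Case 3 of the Master Theorem (c > log_b(a), work dominated by root), giving O(n^2).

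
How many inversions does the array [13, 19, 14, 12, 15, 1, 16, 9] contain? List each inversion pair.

Finding inversions in [13, 19, 14, 12, 15, 1, 16, 9]:

(0, 3): arr[0]=13 > arr[3]=12
(0, 5): arr[0]=13 > arr[5]=1
(0, 7): arr[0]=13 > arr[7]=9
(1, 2): arr[1]=19 > arr[2]=14
(1, 3): arr[1]=19 > arr[3]=12
(1, 4): arr[1]=19 > arr[4]=15
(1, 5): arr[1]=19 > arr[5]=1
(1, 6): arr[1]=19 > arr[6]=16
(1, 7): arr[1]=19 > arr[7]=9
(2, 3): arr[2]=14 > arr[3]=12
(2, 5): arr[2]=14 > arr[5]=1
(2, 7): arr[2]=14 > arr[7]=9
(3, 5): arr[3]=12 > arr[5]=1
(3, 7): arr[3]=12 > arr[7]=9
(4, 5): arr[4]=15 > arr[5]=1
(4, 7): arr[4]=15 > arr[7]=9
(6, 7): arr[6]=16 > arr[7]=9

Total inversions: 17

The array has 17 inversion(s): (0,3), (0,5), (0,7), (1,2), (1,3), (1,4), (1,5), (1,6), (1,7), (2,3), (2,5), (2,7), (3,5), (3,7), (4,5), (4,7), (6,7). Each pair (i,j) satisfies i < j and arr[i] > arr[j].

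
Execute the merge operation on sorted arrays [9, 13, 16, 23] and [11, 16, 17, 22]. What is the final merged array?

Merging process:

Compare 9 vs 11: take 9 from left. Merged: [9]
Compare 13 vs 11: take 11 from right. Merged: [9, 11]
Compare 13 vs 16: take 13 from left. Merged: [9, 11, 13]
Compare 16 vs 16: take 16 from left. Merged: [9, 11, 13, 16]
Compare 23 vs 16: take 16 from right. Merged: [9, 11, 13, 16, 16]
Compare 23 vs 17: take 17 from right. Merged: [9, 11, 13, 16, 16, 17]
Compare 23 vs 22: take 22 from right. Merged: [9, 11, 13, 16, 16, 17, 22]
Append remaining from left: [23]. Merged: [9, 11, 13, 16, 16, 17, 22, 23]

Final merged array: [9, 11, 13, 16, 16, 17, 22, 23]
Total comparisons: 7

The merged array is [9, 11, 13, 16, 16, 17, 22, 23], requiring 7 comparisons. The merge step runs in O(n) time where n is the total number of elements.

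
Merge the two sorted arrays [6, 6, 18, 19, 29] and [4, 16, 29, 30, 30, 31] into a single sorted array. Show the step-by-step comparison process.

Merging process:

Compare 6 vs 4: take 4 from right. Merged: [4]
Compare 6 vs 16: take 6 from left. Merged: [4, 6]
Compare 6 vs 16: take 6 from left. Merged: [4, 6, 6]
Compare 18 vs 16: take 16 from right. Merged: [4, 6, 6, 16]
Compare 18 vs 29: take 18 from left. Merged: [4, 6, 6, 16, 18]
Compare 19 vs 29: take 19 from left. Merged: [4, 6, 6, 16, 18, 19]
Compare 29 vs 29: take 29 from left. Merged: [4, 6, 6, 16, 18, 19, 29]
Append remaining from right: [29, 30, 30, 31]. Merged: [4, 6, 6, 16, 18, 19, 29, 29, 30, 30, 31]

Final merged array: [4, 6, 6, 16, 18, 19, 29, 29, 30, 30, 31]
Total comparisons: 7

The merged array is [4, 6, 6, 16, 18, 19, 29, 29, 30, 30, 31], requiring 7 comparisons. The merge step runs in O(n) time where n is the total number of elements.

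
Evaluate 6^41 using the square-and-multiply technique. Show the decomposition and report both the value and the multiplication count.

Computing 6^41 by squaring (build up from 6^1; each line after the first costs one multiplication):

6^1 = 6
6^2 = (6^1)^2 = 6^2 = 36
6^4 = (6^2)^2 = 36^2 = 1296
6^5 = 6 * 6^4 = 6 * 1296 = 7776
6^10 = (6^5)^2 = 7776^2 = 60466176
6^20 = (6^10)^2 = 60466176^2 = 3656158440062976
6^40 = (6^20)^2 = 3656158440062976^2 = 13367494538843734067838845976576
6^41 = 6 * 6^40 = 6 * 13367494538843734067838845976576 = 80204967233062404407033075859456

Result: 80204967233062404407033075859456
Multiplications needed: 7 (7 lines after 6^1)

6^41 = 80204967233062404407033075859456. Using exponentiation by squaring, this requires 7 multiplications. The key idea: if the exponent is even, square the half-power; if odd, multiply by the base once.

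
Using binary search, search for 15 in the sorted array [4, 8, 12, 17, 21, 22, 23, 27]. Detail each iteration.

Binary search for 15 in [4, 8, 12, 17, 21, 22, 23, 27]:

lo=0, hi=7, mid=3, arr[mid]=17 -> 17 > 15, search left half
lo=0, hi=2, mid=1, arr[mid]=8 -> 8 < 15, search right half
lo=2, hi=2, mid=2, arr[mid]=12 -> 12 < 15, search right half
lo=3 > hi=2, target 15 not found

Binary search determines that 15 is not in the array after 3 comparisons. The search space was exhausted without finding the target.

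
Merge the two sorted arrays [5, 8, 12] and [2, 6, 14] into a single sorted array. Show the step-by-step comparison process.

Merging process:

Compare 5 vs 2: take 2 from right. Merged: [2]
Compare 5 vs 6: take 5 from left. Merged: [2, 5]
Compare 8 vs 6: take 6 from right. Merged: [2, 5, 6]
Compare 8 vs 14: take 8 from left. Merged: [2, 5, 6, 8]
Compare 12 vs 14: take 12 from left. Merged: [2, 5, 6, 8, 12]
Append remaining from right: [14]. Merged: [2, 5, 6, 8, 12, 14]

Final merged array: [2, 5, 6, 8, 12, 14]
Total comparisons: 5

The merged array is [2, 5, 6, 8, 12, 14], requiring 5 comparisons. The merge step runs in O(n) time where n is the total number of elements.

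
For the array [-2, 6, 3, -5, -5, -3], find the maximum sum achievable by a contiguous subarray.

Using Kadane's algorithm on [-2, 6, 3, -5, -5, -3]:

Scanning through the array:
Position 1 (value 6): max_ending_here = 6, max_so_far = 6
Position 2 (value 3): max_ending_here = 9, max_so_far = 9
Position 3 (value -5): max_ending_here = 4, max_so_far = 9
Position 4 (value -5): max_ending_here = -1, max_so_far = 9
Position 5 (value -3): max_ending_here = -3, max_so_far = 9

Maximum subarray: [6, 3]
Maximum sum: 9

The maximum subarray is [6, 3] with sum 9. This subarray runs from index 1 to index 2.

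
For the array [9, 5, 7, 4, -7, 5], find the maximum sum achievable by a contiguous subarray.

Using Kadane's algorithm on [9, 5, 7, 4, -7, 5]:

Scanning through the array:
Position 1 (value 5): max_ending_here = 14, max_so_far = 14
Position 2 (value 7): max_ending_here = 21, max_so_far = 21
Position 3 (value 4): max_ending_here = 25, max_so_far = 25
Position 4 (value -7): max_ending_here = 18, max_so_far = 25
Position 5 (value 5): max_ending_here = 23, max_so_far = 25

Maximum subarray: [9, 5, 7, 4]
Maximum sum: 25

The maximum subarray is [9, 5, 7, 4] with sum 25. This subarray runs from index 0 to index 3.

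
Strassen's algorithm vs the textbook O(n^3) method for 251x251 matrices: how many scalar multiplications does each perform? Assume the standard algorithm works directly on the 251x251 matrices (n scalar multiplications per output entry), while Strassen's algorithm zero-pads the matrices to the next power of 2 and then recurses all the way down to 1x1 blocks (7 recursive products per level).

Matrix multiplication for 251x251 matrices:

Strassen's algorithm requires power-of-2 dimensions. Pad 251x251 to 256x256 (next power of 2).

Standard algorithm: 251^3 = 15813251 multiplications
Strassen's algorithm: 7^(log2(256)) = 7^8 = 5764801 multiplications
Savings: 15813251 - 5764801 = 10048450 multiplications

Standard: 15813251 multiplications (251^3). Strassen: 5764801 multiplications (7^8, after padding to 256x256). Strassen reduces 8 recursive multiplications to 7 at each level.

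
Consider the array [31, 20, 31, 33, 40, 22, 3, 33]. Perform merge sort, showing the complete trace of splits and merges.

Merge sort trace:

Split: [31, 20, 31, 33, 40, 22, 3, 33] -> [31, 20, 31, 33] and [40, 22, 3, 33]
  Split: [31, 20, 31, 33] -> [31, 20] and [31, 33]
    Split: [31, 20] -> [31] and [20]
    Merge: [31] + [20] -> [20, 31]
    Split: [31, 33] -> [31] and [33]
    Merge: [31] + [33] -> [31, 33]
  Merge: [20, 31] + [31, 33] -> [20, 31, 31, 33]
  Split: [40, 22, 3, 33] -> [40, 22] and [3, 33]
    Split: [40, 22] -> [40] and [22]
    Merge: [40] + [22] -> [22, 40]
    Split: [3, 33] -> [3] and [33]
    Merge: [3] + [33] -> [3, 33]
  Merge: [22, 40] + [3, 33] -> [3, 22, 33, 40]
Merge: [20, 31, 31, 33] + [3, 22, 33, 40] -> [3, 20, 22, 31, 31, 33, 33, 40]

Final sorted array: [3, 20, 22, 31, 31, 33, 33, 40]

The merge sort proceeds by recursively splitting the array and merging sorted halves.
After all merges, the sorted array is [3, 20, 22, 31, 31, 33, 33, 40].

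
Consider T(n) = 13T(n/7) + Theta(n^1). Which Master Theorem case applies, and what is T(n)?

Master Theorem for T(n) = 13T(n/7) + O(n^1):

a = 13, b = 7, c = 1
log_b(a) = log_7(13) = 1.3181

Case 1: c = 1 < log_7(13) = 1.3181
T(n) = O(n^(log_7 13))

For T(n) = 13T(n/7) + O(n^1): log_7(13) = 1.3181. This is Case 1 of the Master Theorem (c < log_b(a), work dominated by leaves), giving O(n^(log_7 13)).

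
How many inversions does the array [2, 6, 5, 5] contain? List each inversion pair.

Finding inversions in [2, 6, 5, 5]:

(1, 2): arr[1]=6 > arr[2]=5
(1, 3): arr[1]=6 > arr[3]=5

Total inversions: 2

The array has 2 inversion(s): (1,2), (1,3). Each pair (i,j) satisfies i < j and arr[i] > arr[j].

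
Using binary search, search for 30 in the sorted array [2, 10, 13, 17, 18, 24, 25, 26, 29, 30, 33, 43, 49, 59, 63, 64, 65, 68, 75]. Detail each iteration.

Binary search for 30 in [2, 10, 13, 17, 18, 24, 25, 26, 29, 30, 33, 43, 49, 59, 63, 64, 65, 68, 75]:

lo=0, hi=18, mid=9, arr[mid]=30 -> Found target at index 9!

Binary search finds 30 at index 9 after 1 comparisons. The search repeatedly halves the search space by comparing with the middle element.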